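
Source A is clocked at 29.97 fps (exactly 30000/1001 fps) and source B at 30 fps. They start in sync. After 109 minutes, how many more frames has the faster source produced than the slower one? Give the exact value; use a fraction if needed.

109 min = 6540 s.
A emits 30000/1001 × 6540 = 196200000/1001 frames; B emits 30 × 6540 = 196200.
Difference = 196200/1001 frames (≈ 196.0040); B is ahead of A.

196200/1001 frames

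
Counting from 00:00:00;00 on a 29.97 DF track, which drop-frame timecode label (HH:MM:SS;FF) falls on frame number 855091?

Ten DF minutes hold 17982 frames, so frame 855091 lies in block 47 (frames 845154–863135) with 9937 frames into that block.
The block's first minute is 1800 frames and the rest 1798 each; 9937 frames reaches minute 5, so 47 × 18 + 5 × 2 = 856 labels have been skipped so far.
Adding those back, label number 855091 + 856 = 855947 at 30 labels/s is 28531 s + 17 f = 7 h 55 min 31 s frame 17, i.e. 07:55:31;17.

07:55:31;17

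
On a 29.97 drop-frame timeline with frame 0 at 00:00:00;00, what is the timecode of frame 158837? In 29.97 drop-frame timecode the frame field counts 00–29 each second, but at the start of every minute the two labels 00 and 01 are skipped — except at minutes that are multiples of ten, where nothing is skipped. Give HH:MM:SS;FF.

Ten DF minutes hold 17982 frames, so frame 158837 lies in block 8 (frames 143856–161837) with 14981 frames into that block.
The block's first minute is 1800 frames and the rest 1798 each; 14981 frames reaches minute 8, so 8 × 18 + 8 × 2 = 160 labels have been skipped so far.
Adding those back, label number 158837 + 160 = 158997 at 30 labels/s is 5299 s + 27 f = 1 h 28 min 19 s frame 27, i.e. 01:28:19;27.

01:28:19;27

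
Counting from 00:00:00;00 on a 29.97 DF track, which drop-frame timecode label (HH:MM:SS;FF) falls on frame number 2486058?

Each 10-minute DF block holds 10 × 60 × 30 − 9 × 2 = 17982 frames. 2486058 ÷ 17982 → 138 full blocks, remainder 4542.
Within the partial block the first minute is 1800 frames and each further minute 1798, so 2 further minute boundaries passed. Total skipped labels = 18 × 138 + 2 × 2 = 2488.
Non-drop label index = 2486058 + 2488 = 2488546; at 30 labels/s that is 23:02:31:16, i.e. DF 23:02:31;16.

23:02:31;16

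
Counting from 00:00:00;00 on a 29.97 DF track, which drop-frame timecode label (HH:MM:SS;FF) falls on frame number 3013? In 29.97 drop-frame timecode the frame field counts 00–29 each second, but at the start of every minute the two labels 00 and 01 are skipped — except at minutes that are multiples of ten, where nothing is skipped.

Ten DF minutes hold 17982 frames, so frame 3013 lies in block 0 (frames 0–17981) with 3013 frames into that block.
The block's first minute is 1800 frames and the rest 1798 each; 3013 frames reaches minute 1, so 0 × 18 + 1 × 2 = 2 labels have been skipped so far.
Adding those back, label number 3013 + 2 = 3015 at 30 labels/s is 100 s + 15 f = 0 h 1 min 40 s frame 15, i.e. 00:01:40;15.

00:01:40;15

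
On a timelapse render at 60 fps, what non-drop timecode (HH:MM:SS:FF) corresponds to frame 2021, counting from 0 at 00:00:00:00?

2021 ÷ 60 = 33 full seconds, remainder 41 frames.
33 s = 0 h 0 min 33 s.
Timecode: 00:00:33:41.

00:00:33:41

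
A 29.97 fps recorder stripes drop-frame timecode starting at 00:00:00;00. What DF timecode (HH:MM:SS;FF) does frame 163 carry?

00:00:05;13

Each 10-minute DF block holds 10 × 60 × 30 − 9 × 2 = 17982 frames. 163 ÷ 17982 → 0 full blocks, remainder 163.
Within the partial block the first minute is 1800 frames and each further minute 1798, so 0 further minute boundaries passed. Total skipped labels = 18 × 0 + 2 × 0 = 0.
Non-drop label index = 163 + 0 = 163; at 30 labels/s that is 00:00:05:13, i.e. DF 00:00:05;13.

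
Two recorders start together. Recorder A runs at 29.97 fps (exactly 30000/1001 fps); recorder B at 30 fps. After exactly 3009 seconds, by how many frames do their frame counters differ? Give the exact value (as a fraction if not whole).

90270/1001 frames

A emits 30000/1001 × 3009 = 90270000/1001 frames; B emits 30 × 3009 = 90270.
Difference = 90270/1001 frames (≈ 90.1798); B is ahead of A.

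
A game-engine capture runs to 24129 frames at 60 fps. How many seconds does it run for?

402.15 seconds

Running time = 24129 / (60) = 402.15 s.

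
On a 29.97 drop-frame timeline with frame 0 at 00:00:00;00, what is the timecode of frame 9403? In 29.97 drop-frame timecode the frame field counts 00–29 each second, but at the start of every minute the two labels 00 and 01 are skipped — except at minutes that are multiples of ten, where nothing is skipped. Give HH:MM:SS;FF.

00:05:13;23

Ten DF minutes hold 17982 frames, so frame 9403 lies in block 0 (frames 0–17981) with 9403 frames into that block.
The block's first minute is 1800 frames and the rest 1798 each; 9403 frames reaches minute 5, so 0 × 18 + 5 × 2 = 10 labels have been skipped so far.
Adding those back, label number 9403 + 10 = 9413 at 30 labels/s is 313 s + 23 f = 0 h 5 min 13 s frame 23, i.e. 00:05:13;23.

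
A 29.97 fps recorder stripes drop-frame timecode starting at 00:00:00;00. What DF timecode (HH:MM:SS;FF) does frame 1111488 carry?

Ten DF minutes hold 17982 frames, so frame 1111488 lies in block 61 (frames 1096902–1114883) with 14586 frames into that block.
The block's first minute is 1800 frames and the rest 1798 each; 14586 frames reaches minute 8, so 61 × 18 + 8 × 2 = 1114 labels have been skipped so far.
Adding those back, label number 1111488 + 1114 = 1112602 at 30 labels/s is 37086 s + 22 f = 10 h 18 min 6 s frame 22, i.e. 10:18:06;22.

10:18:06;22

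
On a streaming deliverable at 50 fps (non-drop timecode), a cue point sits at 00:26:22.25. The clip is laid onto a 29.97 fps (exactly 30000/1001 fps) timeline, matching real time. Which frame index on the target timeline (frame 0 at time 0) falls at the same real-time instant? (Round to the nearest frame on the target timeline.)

frame 47428

Source frame index: (0×3600 + 26×60 + 22) × 50 + 25 = 79125.
Real time: 79125 / (50) = 3165/2 s.
Target frame: (3165/2) × (30000/1001) = 47475000/1001 ≈ 47427.572 → 47428.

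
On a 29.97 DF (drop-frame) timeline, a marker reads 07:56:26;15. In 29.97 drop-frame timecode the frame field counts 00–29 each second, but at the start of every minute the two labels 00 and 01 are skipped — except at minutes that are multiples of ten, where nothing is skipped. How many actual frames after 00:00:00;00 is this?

856737

As if non-drop at 30 labels/s: (7 × 3600 + 56 × 60 + 26) × 30 + 15 = 857595.
Minute boundaries passed: 476; those not divisible by 10: 476 − 47 = 429; dropped labels = 2 × 429 = 858.
Actual frame index = 857595 − 858 = 856737.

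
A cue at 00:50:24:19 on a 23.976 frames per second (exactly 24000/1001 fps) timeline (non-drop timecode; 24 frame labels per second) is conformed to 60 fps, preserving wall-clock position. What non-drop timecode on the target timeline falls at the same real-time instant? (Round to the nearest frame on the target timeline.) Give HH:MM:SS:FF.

00:50:27:49

Source frame index: (0×3600 + 50×60 + 24) × 24 + 19 = 72595.
Real time: 72595 / (24000/1001) = 14533519/4800 s.
Target frame: (14533519/4800) × (60) = 14533519/80 ≈ 181668.987 → 181669.
At 60 labels/s: frame 181669 → 00:50:27:49.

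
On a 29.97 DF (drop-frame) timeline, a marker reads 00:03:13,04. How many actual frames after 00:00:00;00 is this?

As if non-drop at 30 labels/s: (0 × 3600 + 3 × 60 + 13) × 30 + 4 = 5794.
Minute boundaries passed: 3; those not divisible by 10: 3 − 0 = 3; dropped labels = 2 × 3 = 6.
Actual frame index = 5794 − 6 = 5788.

5788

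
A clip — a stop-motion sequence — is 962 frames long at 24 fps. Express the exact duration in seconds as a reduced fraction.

Running time = 962 ÷ (24) = 962 × 1/24 = 481/12 s.

481/12 seconds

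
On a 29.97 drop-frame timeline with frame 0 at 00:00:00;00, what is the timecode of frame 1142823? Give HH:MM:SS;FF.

Each 10-minute DF block holds 10 × 60 × 30 − 9 × 2 = 17982 frames. 1142823 ÷ 17982 → 63 full blocks, remainder 9957.
Within the partial block the first minute is 1800 frames and each further minute 1798, so 5 further minute boundaries passed. Total skipped labels = 18 × 63 + 2 × 5 = 1144.
Non-drop label index = 1142823 + 1144 = 1143967; at 30 labels/s that is 10:35:32:07, i.e. DF 10:35:32;07.

10:35:32;07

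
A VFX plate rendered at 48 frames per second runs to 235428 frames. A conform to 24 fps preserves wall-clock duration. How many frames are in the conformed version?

117714 frames

Target frames = source frames × (target rate / source rate) = 235428 × (24)/(48) = 235428 × 1/2 = 117714.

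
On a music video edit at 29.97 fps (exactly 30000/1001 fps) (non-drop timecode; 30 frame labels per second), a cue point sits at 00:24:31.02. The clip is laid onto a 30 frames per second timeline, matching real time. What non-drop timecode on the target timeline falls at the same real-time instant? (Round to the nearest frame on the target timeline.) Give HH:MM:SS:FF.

00:24:32:16

Source frame index: (0×3600 + 24×60 + 31) × 30 + 2 = 44132.
Real time: 44132 / (30000/1001) = 11044033/7500 s.
Target frame: (11044033/7500) × (30) = 11044033/250 ≈ 44176.132 → 44176.
At 30 labels/s: frame 44176 → 00:24:32:16.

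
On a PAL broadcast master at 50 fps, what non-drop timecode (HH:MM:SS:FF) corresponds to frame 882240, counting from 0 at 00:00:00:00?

04:54:04:40

882240 ÷ 50 = 17644 full seconds, remainder 40 frames.
17644 s = 4 h 54 min 4 s.
Timecode: 04:54:04:40.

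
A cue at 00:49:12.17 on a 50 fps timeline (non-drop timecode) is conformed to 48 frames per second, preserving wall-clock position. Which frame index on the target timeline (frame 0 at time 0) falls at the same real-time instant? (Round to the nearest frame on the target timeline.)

frame 141712

Source frame index: (0×3600 + 49×60 + 12) × 50 + 17 = 147617.
Real time: 147617 / (50) = 147617/50 s.
Target frame: (147617/50) × (48) = 3542808/25 ≈ 141712.320 → 141712.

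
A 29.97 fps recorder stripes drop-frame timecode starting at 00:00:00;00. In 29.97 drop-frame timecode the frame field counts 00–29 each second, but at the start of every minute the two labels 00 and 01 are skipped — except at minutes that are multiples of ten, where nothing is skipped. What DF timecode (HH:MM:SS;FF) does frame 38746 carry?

00:21:32;24

Ten DF minutes hold 17982 frames, so frame 38746 lies in block 2 (frames 35964–53945) with 2782 frames into that block.
The block's first minute is 1800 frames and the rest 1798 each; 2782 frames reaches minute 1, so 2 × 18 + 1 × 2 = 38 labels have been skipped so far.
Adding those back, label number 38746 + 38 = 38784 at 30 labels/s is 1292 s + 24 f = 0 h 21 min 32 s frame 24, i.e. 00:21:32;24.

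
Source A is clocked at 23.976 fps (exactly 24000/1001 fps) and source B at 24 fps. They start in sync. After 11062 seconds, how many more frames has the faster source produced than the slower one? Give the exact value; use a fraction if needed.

265488/1001 frames

A emits 24000/1001 × 11062 = 265488000/1001 frames; B emits 24 × 11062 = 265488.
Difference = 265488/1001 frames (≈ 265.2228); B is ahead of A.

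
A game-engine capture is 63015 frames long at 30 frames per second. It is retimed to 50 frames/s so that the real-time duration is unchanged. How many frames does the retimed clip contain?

Target frames = source frames × (target rate / source rate) = 63015 × (50)/(30) = 63015 × 5/3 = 105025.

105025 frames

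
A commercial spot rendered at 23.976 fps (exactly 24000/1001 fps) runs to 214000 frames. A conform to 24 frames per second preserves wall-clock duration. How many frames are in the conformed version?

Target frames = source frames × (target rate / source rate) = 214000 × (24)/(24000/1001) = 214000 × 1001/1000 = 214214.

214214 frames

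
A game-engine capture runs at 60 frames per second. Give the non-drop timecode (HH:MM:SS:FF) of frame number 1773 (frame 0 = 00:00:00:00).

00:00:29:33

1773 ÷ 60 = 29 full seconds, remainder 33 frames.
29 s = 0 h 0 min 29 s.
Timecode: 00:00:29:33.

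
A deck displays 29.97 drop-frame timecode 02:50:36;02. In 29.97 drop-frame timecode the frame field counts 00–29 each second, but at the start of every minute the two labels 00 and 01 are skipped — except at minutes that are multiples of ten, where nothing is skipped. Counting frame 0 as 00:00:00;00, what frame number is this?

306776

Complete 10-minute blocks: 17, each 17982 frames → 305694.
Remaining 0 whole minutes in the current block: 0 frames.
Within the current minute: 36 × 30 + 2 = 1082. Total = 305694 + 0 + 1082 = 306776.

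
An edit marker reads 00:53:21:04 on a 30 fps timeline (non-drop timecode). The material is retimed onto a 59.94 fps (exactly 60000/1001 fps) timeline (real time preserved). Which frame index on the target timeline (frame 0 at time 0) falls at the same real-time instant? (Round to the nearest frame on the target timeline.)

Source frame index: (0×3600 + 53×60 + 21) × 30 + 4 = 96034.
Real time: 96034 / (30) = 48017/15 s.
Target frame: (48017/15) × (60000/1001) = 192068000/1001 ≈ 191876.124 → 191876.

frame 191876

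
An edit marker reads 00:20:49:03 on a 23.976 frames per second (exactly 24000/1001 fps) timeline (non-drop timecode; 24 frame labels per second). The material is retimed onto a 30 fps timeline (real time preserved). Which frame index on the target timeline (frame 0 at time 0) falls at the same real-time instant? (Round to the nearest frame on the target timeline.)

Source frame index: (0×3600 + 20×60 + 49) × 24 + 3 = 29979.
Real time: 29979 / (24000/1001) = 10002993/8000 s.
Target frame: (10002993/8000) × (30) = 30008979/800 ≈ 37511.224 → 37511.

frame 37511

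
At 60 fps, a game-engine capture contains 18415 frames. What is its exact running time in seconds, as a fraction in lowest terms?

3683/12 seconds

Running time = 18415 ÷ (60) = 18415 × 1/60 = 3683/12 s.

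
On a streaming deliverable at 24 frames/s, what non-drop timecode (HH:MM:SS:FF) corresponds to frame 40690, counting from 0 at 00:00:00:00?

00:28:15:10

40690 ÷ 24 = 1695 full seconds, remainder 10 frames.
1695 s = 0 h 28 min 15 s.
Timecode: 00:28:15:10.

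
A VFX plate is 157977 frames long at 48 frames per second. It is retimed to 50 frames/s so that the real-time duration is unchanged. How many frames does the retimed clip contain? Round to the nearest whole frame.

Frames at target rate = 157977 × (50) / (48) = 1316475/8 ≈ 164559.375.
Nearest whole frame: 164559.

164559 frames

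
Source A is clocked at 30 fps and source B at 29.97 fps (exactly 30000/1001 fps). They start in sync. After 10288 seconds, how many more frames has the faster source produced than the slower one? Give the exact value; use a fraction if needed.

A emits 30 × 10288 = 308640 frames; B emits 30000/1001 × 10288 = 308640000/1001.
Difference = 308640/1001 frames (≈ 308.3317); B is behind A.

308640/1001 frames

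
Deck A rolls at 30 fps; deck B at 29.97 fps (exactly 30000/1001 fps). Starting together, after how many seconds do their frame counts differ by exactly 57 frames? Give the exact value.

1901.9 seconds

The gap grows by |30000/1001 − 30| = 30/1001 frames per second.
Time for a 57-frame gap: 57 ÷ (30/1001) = 1901.9 s.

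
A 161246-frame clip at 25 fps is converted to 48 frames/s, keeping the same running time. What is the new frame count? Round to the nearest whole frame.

Frames at target rate = 161246 × (48) / (25) = 7739808/25 ≈ 309592.320.
Nearest whole frame: 309592.

309592 frames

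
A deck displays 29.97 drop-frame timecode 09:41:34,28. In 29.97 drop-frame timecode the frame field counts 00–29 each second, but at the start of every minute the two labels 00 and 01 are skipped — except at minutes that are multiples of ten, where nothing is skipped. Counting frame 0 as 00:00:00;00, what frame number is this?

1045802

Complete 10-minute blocks: 58, each 17982 frames → 1042956.
Remaining 1 whole minute in the current block: 1800 + 0 × 1798 = 1800 frames.
Within the current minute: 34 × 30 + 28 − 2 = 1046 (labels ;00/;01 skipped at this minute). Total = 1042956 + 1800 + 1046 = 1045802.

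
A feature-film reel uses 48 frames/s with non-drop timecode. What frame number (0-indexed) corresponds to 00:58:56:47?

169775

Total seconds to the label: (0 × 3600 + 58 × 60 + 56) = 3536.
Frame index = 3536 × 48 + 47 = 169775.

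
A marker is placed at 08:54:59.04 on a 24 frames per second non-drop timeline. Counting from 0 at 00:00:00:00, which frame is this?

Total seconds to the label: (8 × 3600 + 54 × 60 + 59) = 32099.
Frame index = 32099 × 24 + 4 = 770380.

770380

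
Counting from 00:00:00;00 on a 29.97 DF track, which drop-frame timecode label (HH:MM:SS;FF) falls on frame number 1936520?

Each 10-minute DF block holds 10 × 60 × 30 − 9 × 2 = 17982 frames. 1936520 ÷ 17982 → 107 full blocks, remainder 12446.
Within the partial block the first minute is 1800 frames and each further minute 1798, so 6 further minute boundaries passed. Total skipped labels = 18 × 107 + 2 × 6 = 1938.
Non-drop label index = 1936520 + 1938 = 1938458; at 30 labels/s that is 17:56:55:08, i.e. DF 17:56:55;08.

17:56:55;08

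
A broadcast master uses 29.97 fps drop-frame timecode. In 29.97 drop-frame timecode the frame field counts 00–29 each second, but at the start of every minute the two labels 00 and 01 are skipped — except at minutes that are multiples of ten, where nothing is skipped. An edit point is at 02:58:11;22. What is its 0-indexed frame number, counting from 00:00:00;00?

As if non-drop at 30 labels/s: (2 × 3600 + 58 × 60 + 11) × 30 + 22 = 320752.
Minute boundaries passed: 178; those not divisible by 10: 178 − 17 = 161; dropped labels = 2 × 161 = 322.
Actual frame index = 320752 − 322 = 320430.

320430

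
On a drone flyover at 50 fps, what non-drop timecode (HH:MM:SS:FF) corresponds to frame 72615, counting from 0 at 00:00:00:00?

00:24:12:15

72615 ÷ 50 = 1452 full seconds, remainder 15 frames.
1452 s = 0 h 24 min 12 s.
Timecode: 00:24:12:15.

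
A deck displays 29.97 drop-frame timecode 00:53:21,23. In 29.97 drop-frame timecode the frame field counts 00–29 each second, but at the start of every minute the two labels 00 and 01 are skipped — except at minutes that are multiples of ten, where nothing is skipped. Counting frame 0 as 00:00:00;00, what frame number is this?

Complete 10-minute blocks: 5, each 17982 frames → 89910.
Remaining 3 whole minutes in the current block: 1800 + 2 × 1798 = 5396 frames.
Within the current minute: 21 × 30 + 23 − 2 = 651 (labels ;00/;01 skipped at this minute). Total = 89910 + 5396 + 651 = 95957.

95957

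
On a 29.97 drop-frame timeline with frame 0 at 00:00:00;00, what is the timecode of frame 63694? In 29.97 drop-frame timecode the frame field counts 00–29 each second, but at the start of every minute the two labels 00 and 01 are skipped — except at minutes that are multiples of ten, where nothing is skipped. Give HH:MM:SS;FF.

Ten DF minutes hold 17982 frames, so frame 63694 lies in block 3 (frames 53946–71927) with 9748 frames into that block.
The block's first minute is 1800 frames and the rest 1798 each; 9748 frames reaches minute 5, so 3 × 18 + 5 × 2 = 64 labels have been skipped so far.
Adding those back, label number 63694 + 64 = 63758 at 30 labels/s is 2125 s + 8 f = 0 h 35 min 25 s frame 8, i.e. 00:35:25;08.

00:35:25;08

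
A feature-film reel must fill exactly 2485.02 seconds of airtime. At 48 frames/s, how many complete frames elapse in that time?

Frames = 2485.02 × 48 = 2982024/25 ≈ 119280.9600.
Complete frames: 119280.

119280 frames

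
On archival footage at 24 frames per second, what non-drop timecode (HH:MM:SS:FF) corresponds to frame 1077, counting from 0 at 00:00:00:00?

00:00:44:21

1077 ÷ 24 = 44 full seconds, remainder 21 frames.
44 s = 0 h 0 min 44 s.
Timecode: 00:00:44:21.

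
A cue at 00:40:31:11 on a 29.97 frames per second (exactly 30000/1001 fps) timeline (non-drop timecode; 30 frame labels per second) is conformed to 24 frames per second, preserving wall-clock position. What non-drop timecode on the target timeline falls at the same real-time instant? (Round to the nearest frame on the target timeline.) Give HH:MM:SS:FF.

Source frame index: (0×3600 + 40×60 + 31) × 30 + 11 = 72941.
Real time: 72941 / (30000/1001) = 73013941/30000 s.
Target frame: (73013941/30000) × (24) = 73013941/1250 ≈ 58411.153 → 58411.
At 24 labels/s: frame 58411 → 00:40:33:19.

00:40:33:19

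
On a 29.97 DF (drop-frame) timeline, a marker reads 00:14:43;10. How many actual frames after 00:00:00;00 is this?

26474

As if non-drop at 30 labels/s: (0 × 3600 + 14 × 60 + 43) × 30 + 10 = 26500.
Minute boundaries passed: 14; those not divisible by 10: 14 − 1 = 13; dropped labels = 2 × 13 = 26.
Actual frame index = 26500 − 26 = 26474.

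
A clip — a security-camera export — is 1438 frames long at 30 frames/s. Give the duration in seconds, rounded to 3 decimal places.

Running time = 1438 × 1/30 = 719/15 s ≈ 47.933 s.

47.933 seconds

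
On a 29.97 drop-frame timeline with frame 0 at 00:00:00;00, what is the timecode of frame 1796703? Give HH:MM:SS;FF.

16:39:10;03

Each 10-minute DF block holds 10 × 60 × 30 − 9 × 2 = 17982 frames. 1796703 ÷ 17982 → 99 full blocks, remainder 16485.
Within the partial block the first minute is 1800 frames and each further minute 1798, so 9 further minute boundaries passed. Total skipped labels = 18 × 99 + 2 × 9 = 1800.
Non-drop label index = 1796703 + 1800 = 1798503; at 30 labels/s that is 16:39:10:03, i.e. DF 16:39:10;03.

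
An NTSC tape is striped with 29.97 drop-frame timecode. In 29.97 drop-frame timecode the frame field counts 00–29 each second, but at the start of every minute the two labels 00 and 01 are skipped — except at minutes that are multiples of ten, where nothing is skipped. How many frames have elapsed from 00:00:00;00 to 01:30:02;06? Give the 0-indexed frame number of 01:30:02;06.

As if non-drop at 30 labels/s: (1 × 3600 + 30 × 60 + 2) × 30 + 6 = 162066.
Minute boundaries passed: 90; those not divisible by 10: 90 − 9 = 81; dropped labels = 2 × 81 = 162.
Actual frame index = 162066 − 162 = 161904.

161904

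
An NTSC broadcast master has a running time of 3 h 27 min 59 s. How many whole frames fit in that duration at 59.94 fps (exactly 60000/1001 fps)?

747992 frames

3 h 27 min 59 s = 12479 s.
Frames = 12479 × 60000/1001 = 748740000/1001 ≈ 747992.0080.
Complete frames: 747992.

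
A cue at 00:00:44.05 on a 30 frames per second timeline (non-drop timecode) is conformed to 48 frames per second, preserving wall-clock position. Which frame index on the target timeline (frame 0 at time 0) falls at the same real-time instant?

frame 2120

Source frame index: (0×3600 + 0×60 + 44) × 30 + 5 = 1325.
Real time: 1325 / (30) = 265/6 s.
Target frame: (265/6) × (48) = 2120.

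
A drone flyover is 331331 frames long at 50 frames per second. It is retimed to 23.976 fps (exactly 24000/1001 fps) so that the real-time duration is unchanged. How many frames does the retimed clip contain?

158880 frames

Target frames = source frames × (target rate / source rate) = 331331 × (24000/1001)/(50) = 331331 × 480/1001 = 158880.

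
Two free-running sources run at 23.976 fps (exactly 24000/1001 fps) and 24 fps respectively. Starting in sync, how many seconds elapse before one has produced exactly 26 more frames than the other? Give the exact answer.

The gap grows by |24 − 24000/1001| = 24/1001 frames per second.
Time for a 26-frame gap: 26 ÷ (24/1001) = 13013/12 s.

13013/12 seconds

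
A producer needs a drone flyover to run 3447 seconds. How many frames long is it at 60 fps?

206820 frames

Frames = 3447 × 60 = 206820.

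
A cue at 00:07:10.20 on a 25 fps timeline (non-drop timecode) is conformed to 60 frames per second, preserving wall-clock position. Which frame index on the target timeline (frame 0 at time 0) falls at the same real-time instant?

frame 25848

Source frame index: (0×3600 + 7×60 + 10) × 25 + 20 = 10770.
Real time: 10770 / (25) = 2154/5 s.
Target frame: (2154/5) × (60) = 25848.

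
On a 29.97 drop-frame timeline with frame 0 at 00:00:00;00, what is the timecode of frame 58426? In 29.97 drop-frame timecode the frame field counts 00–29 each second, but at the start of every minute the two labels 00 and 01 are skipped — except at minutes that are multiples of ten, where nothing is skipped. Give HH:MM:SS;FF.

00:32:29;14

Ten DF minutes hold 17982 frames, so frame 58426 lies in block 3 (frames 53946–71927) with 4480 frames into that block.
The block's first minute is 1800 frames and the rest 1798 each; 4480 frames reaches minute 2, so 3 × 18 + 2 × 2 = 58 labels have been skipped so far.
Adding those back, label number 58426 + 58 = 58484 at 30 labels/s is 1949 s + 14 f = 0 h 32 min 29 s frame 14, i.e. 00:32:29;14.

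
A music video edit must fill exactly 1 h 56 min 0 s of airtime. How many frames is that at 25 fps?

1 h 56 min 0 s = 6960 s.
Frames = 6960 × 25 = 174000.

174000 frames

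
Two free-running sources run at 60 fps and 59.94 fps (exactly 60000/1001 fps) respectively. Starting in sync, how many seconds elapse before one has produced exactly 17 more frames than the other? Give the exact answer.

The gap grows by |60000/1001 − 60| = 60/1001 frames per second.
Time for a 17-frame gap: 17 ÷ (60/1001) = 17017/60 s.

17017/60 seconds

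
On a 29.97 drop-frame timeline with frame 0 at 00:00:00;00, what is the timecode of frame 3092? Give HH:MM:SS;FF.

Each 10-minute DF block holds 10 × 60 × 30 − 9 × 2 = 17982 frames. 3092 ÷ 17982 → 0 full blocks, remainder 3092.
Within the partial block the first minute is 1800 frames and each further minute 1798, so 1 further minute boundary passed. Total skipped labels = 18 × 0 + 2 × 1 = 2.
Non-drop label index = 3092 + 2 = 3094; at 30 labels/s that is 00:01:43:04, i.e. DF 00:01:43;04.

00:01:43;04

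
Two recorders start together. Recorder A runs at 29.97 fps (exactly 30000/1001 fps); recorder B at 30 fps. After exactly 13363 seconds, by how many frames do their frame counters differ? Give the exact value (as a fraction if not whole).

57270/143 frames

A emits 30000/1001 × 13363 = 57270000/143 frames; B emits 30 × 13363 = 400890.
Difference = 57270/143 frames (≈ 400.4895); B is ahead of A.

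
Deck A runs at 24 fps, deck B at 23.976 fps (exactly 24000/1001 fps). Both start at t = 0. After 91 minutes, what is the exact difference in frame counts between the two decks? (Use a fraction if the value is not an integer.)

1440/11 frames

91 min = 5460 s.
A emits 24 × 5460 = 131040 frames; B emits 24000/1001 × 5460 = 1440000/11.
Difference = 1440/11 frames (≈ 130.9091); B is behind A.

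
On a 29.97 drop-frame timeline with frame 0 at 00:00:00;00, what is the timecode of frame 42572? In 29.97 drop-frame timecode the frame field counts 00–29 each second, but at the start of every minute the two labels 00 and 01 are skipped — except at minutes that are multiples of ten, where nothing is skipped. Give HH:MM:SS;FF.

Ten DF minutes hold 17982 frames, so frame 42572 lies in block 2 (frames 35964–53945) with 6608 frames into that block.
The block's first minute is 1800 frames and the rest 1798 each; 6608 frames reaches minute 3, so 2 × 18 + 3 × 2 = 42 labels have been skipped so far.
Adding those back, label number 42572 + 42 = 42614 at 30 labels/s is 1420 s + 14 f = 0 h 23 min 40 s frame 14, i.e. 00:23:40;14.

00:23:40;14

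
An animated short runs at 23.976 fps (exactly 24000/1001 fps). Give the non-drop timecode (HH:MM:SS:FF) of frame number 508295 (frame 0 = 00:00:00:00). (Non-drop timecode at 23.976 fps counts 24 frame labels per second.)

05:52:58:23

508295 ÷ 24 = 21178 full seconds, remainder 23 frames.
21178 s = 5 h 52 min 58 s.
Timecode: 05:52:58:23.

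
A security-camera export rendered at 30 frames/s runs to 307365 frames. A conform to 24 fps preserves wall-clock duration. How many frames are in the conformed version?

Target frames = source frames × (target rate / source rate) = 307365 × (24)/(30) = 307365 × 4/5 = 245892.

245892 frames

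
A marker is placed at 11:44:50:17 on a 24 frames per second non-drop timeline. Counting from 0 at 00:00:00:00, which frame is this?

frame 1014977

Total seconds to the label: (11 × 3600 + 44 × 60 + 50) = 42290.
Frame index = 42290 × 24 + 17 = 1014977.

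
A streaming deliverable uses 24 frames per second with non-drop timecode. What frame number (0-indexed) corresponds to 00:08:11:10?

frame 11794

Total seconds to the label: (0 × 3600 + 8 × 60 + 11) = 491.
Frame index = 491 × 24 + 10 = 11794.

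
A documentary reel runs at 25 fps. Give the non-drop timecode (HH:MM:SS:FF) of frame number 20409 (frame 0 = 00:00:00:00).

00:13:36:09

20409 ÷ 25 = 816 full seconds, remainder 9 frames.
816 s = 0 h 13 min 36 s.
Timecode: 00:13:36:09.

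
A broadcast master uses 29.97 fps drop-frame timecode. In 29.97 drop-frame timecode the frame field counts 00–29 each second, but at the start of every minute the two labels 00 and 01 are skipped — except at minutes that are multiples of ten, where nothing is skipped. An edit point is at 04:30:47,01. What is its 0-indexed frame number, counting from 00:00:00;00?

486925

Complete 10-minute blocks: 27, each 17982 frames → 485514.
Remaining 0 whole minutes in the current block: 0 frames.
Within the current minute: 47 × 30 + 1 = 1411. Total = 485514 + 0 + 1411 = 486925.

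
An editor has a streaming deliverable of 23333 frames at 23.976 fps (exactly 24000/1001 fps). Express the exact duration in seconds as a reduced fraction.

23356333/24000 seconds

Running time = 23333 ÷ (24000/1001) = 23333 × 1001/24000 = 23356333/24000 s.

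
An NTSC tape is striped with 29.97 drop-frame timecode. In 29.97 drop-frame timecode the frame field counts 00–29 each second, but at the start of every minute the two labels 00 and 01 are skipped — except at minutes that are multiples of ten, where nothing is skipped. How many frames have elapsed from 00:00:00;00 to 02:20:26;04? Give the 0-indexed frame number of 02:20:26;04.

252532

As if non-drop at 30 labels/s: (2 × 3600 + 20 × 60 + 26) × 30 + 4 = 252784.
Minute boundaries passed: 140; those not divisible by 10: 140 − 14 = 126; dropped labels = 2 × 126 = 252.
Actual frame index = 252784 − 252 = 252532.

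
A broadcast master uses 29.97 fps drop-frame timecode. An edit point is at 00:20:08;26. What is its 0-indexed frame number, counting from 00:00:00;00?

36230

Complete 10-minute blocks: 2, each 17982 frames → 35964.
Remaining 0 whole minutes in the current block: 0 frames.
Within the current minute: 8 × 30 + 26 = 266. Total = 35964 + 0 + 266 = 36230.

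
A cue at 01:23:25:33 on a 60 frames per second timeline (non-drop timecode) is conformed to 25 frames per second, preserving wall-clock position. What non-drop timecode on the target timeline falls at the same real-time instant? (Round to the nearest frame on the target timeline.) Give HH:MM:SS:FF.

01:23:25:14

Source frame index: (1×3600 + 23×60 + 25) × 60 + 33 = 300333.
Real time: 300333 / (60) = 100111/20 s.
Target frame: (100111/20) × (25) = 500555/4 ≈ 125138.750 → 125139.
At 25 labels/s: frame 125139 → 01:23:25:14.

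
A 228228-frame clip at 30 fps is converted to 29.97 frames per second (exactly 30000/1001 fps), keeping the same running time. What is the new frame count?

Target frames = source frames × (target rate / source rate) = 228228 × (30000/1001)/(30) = 228228 × 1000/1001 = 228000.

228000 frames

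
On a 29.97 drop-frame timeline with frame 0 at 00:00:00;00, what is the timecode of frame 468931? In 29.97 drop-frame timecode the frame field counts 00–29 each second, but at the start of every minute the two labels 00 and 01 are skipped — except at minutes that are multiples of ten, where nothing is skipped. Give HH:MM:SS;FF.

04:20:46;19

Ten DF minutes hold 17982 frames, so frame 468931 lies in block 26 (frames 467532–485513) with 1399 frames into that block.
The block's first minute is 1800 frames and the rest 1798 each; 1399 frames reaches minute 0, so 26 × 18 + 0 × 2 = 468 labels have been skipped so far.
Adding those back, label number 468931 + 468 = 469399 at 30 labels/s is 15646 s + 19 f = 4 h 20 min 46 s frame 19, i.e. 04:20:46;19.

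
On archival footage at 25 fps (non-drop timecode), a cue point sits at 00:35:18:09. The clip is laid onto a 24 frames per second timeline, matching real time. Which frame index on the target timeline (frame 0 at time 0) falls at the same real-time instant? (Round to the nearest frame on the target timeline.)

Source frame index: (0×3600 + 35×60 + 18) × 25 + 9 = 52959.
Real time: 52959 / (25) = 52959/25 s.
Target frame: (52959/25) × (24) = 1271016/25 ≈ 50840.640 → 50841.

frame 50841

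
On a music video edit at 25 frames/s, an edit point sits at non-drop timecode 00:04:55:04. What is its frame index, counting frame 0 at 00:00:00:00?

frame 7379

Total seconds to the label: (0 × 3600 + 4 × 60 + 55) = 295.
Frame index = 295 × 25 + 4 = 7379.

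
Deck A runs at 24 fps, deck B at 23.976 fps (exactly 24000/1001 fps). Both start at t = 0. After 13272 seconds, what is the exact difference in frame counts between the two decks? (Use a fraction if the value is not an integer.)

45504/143 frames

A emits 24 × 13272 = 318528 frames; B emits 24000/1001 × 13272 = 45504000/143.
Difference = 45504/143 frames (≈ 318.2098); B is behind A.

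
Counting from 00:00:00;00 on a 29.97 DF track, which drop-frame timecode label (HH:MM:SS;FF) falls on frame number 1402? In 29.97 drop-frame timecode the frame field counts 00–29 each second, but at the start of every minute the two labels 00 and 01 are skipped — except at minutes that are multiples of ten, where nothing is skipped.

Each 10-minute DF block holds 10 × 60 × 30 − 9 × 2 = 17982 frames. 1402 ÷ 17982 → 0 full blocks, remainder 1402.
Within the partial block the first minute is 1800 frames and each further minute 1798, so 0 further minute boundaries passed. Total skipped labels = 18 × 0 + 2 × 0 = 0.
Non-drop label index = 1402 + 0 = 1402; at 30 labels/s that is 00:00:46:22, i.e. DF 00:00:46;22.

00:00:46;22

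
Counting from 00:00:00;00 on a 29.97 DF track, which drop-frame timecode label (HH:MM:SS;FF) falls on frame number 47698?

00:26:31;16

Ten DF minutes hold 17982 frames, so frame 47698 lies in block 2 (frames 35964–53945) with 11734 frames into that block.
The block's first minute is 1800 frames and the rest 1798 each; 11734 frames reaches minute 6, so 2 × 18 + 6 × 2 = 48 labels have been skipped so far.
Adding those back, label number 47698 + 48 = 47746 at 30 labels/s is 1591 s + 16 f = 0 h 26 min 31 s frame 16, i.e. 00:26:31;16.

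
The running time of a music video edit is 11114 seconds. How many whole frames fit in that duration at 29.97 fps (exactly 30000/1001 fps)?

Frames = 11114 × 30000/1001 = 333420000/1001 ≈ 333086.9131.
Complete frames: 333086.

333086 frames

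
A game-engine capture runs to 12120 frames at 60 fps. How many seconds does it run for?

202 seconds

Running time = 12120 / (60) = 202 s.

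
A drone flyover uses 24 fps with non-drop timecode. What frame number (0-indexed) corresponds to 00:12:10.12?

Total seconds to the label: (0 × 3600 + 12 × 60 + 10) = 730.
Frame index = 730 × 24 + 12 = 17532.

17532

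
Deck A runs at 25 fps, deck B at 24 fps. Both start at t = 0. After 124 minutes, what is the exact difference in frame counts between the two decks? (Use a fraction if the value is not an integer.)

7440 frames

124 min = 7440 s.
A emits 25 × 7440 = 186000 frames; B emits 24 × 7440 = 178560.
Difference = 7440 frames; B is behind A.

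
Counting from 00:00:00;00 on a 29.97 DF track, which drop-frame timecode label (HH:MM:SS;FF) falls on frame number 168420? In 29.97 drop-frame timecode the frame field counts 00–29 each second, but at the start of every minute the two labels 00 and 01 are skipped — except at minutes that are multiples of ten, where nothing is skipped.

Ten DF minutes hold 17982 frames, so frame 168420 lies in block 9 (frames 161838–179819) with 6582 frames into that block.
The block's first minute is 1800 frames and the rest 1798 each; 6582 frames reaches minute 3, so 9 × 18 + 3 × 2 = 168 labels have been skipped so far.
Adding those back, label number 168420 + 168 = 168588 at 30 labels/s is 5619 s + 18 f = 1 h 33 min 39 s frame 18, i.e. 01:33:39;18.

01:33:39;18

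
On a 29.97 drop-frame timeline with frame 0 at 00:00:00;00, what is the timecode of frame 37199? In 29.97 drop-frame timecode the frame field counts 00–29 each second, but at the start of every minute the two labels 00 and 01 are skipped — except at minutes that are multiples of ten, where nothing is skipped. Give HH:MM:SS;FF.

Ten DF minutes hold 17982 frames, so frame 37199 lies in block 2 (frames 35964–53945) with 1235 frames into that block.
The block's first minute is 1800 frames and the rest 1798 each; 1235 frames reaches minute 0, so 2 × 18 + 0 × 2 = 36 labels have been skipped so far.
Adding those back, label number 37199 + 36 = 37235 at 30 labels/s is 1241 s + 5 f = 0 h 20 min 41 s frame 5, i.e. 00:20:41;05.

00:20:41;05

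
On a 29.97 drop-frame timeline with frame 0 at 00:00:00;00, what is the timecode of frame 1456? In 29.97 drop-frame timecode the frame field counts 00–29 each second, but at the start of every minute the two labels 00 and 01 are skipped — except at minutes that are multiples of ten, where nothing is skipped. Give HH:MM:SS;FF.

Ten DF minutes hold 17982 frames, so frame 1456 lies in block 0 (frames 0–17981) with 1456 frames into that block.
The block's first minute is 1800 frames and the rest 1798 each; 1456 frames reaches minute 0, so 0 × 18 + 0 × 2 = 0 labels have been skipped so far.
Adding those back, label number 1456 + 0 = 1456 at 30 labels/s is 48 s + 16 f = 0 h 0 min 48 s frame 16, i.e. 00:00:48;16.

00:00:48;16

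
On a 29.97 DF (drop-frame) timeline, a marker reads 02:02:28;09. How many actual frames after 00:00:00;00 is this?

220229

Complete 10-minute blocks: 12, each 17982 frames → 215784.
Remaining 2 whole minutes in the current block: 1800 + 1 × 1798 = 3598 frames.
Within the current minute: 28 × 30 + 9 − 2 = 847 (labels ;00/;01 skipped at this minute). Total = 215784 + 3598 + 847 = 220229.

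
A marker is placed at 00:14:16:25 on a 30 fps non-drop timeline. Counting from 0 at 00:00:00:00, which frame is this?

frame 25705

Total seconds to the label: (0 × 3600 + 14 × 60 + 16) = 856.
Frame index = 856 × 30 + 25 = 25705.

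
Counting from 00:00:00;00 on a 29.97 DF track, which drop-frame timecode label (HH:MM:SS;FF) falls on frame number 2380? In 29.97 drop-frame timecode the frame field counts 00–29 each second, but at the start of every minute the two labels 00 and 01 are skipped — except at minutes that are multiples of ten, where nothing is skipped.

Ten DF minutes hold 17982 frames, so frame 2380 lies in block 0 (frames 0–17981) with 2380 frames into that block.
The block's first minute is 1800 frames and the rest 1798 each; 2380 frames reaches minute 1, so 0 × 18 + 1 × 2 = 2 labels have been skipped so far.
Adding those back, label number 2380 + 2 = 2382 at 30 labels/s is 79 s + 12 f = 0 h 1 min 19 s frame 12, i.e. 00:01:19;12.

00:01:19;12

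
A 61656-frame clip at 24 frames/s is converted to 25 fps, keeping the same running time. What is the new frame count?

Target frames = source frames × (target rate / source rate) = 61656 × (25)/(24) = 61656 × 25/24 = 64225.

64225 frames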